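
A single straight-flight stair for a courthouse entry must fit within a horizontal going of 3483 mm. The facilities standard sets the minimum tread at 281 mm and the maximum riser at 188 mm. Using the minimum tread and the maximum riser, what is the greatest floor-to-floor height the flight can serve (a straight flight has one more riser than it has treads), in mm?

2444 mm

3483 / 281 = 12.40, so 12 treads fit.
Risers = treads + 1 = 13.
Maximum height = 13 × 188 = 2444 mm.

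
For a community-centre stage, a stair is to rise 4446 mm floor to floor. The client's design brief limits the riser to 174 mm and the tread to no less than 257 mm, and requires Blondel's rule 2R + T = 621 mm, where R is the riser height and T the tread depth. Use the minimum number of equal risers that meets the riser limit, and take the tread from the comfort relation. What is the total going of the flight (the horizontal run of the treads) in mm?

6975 mm

At most 174 each: 4446/174 = 25.55, giving 26 risers.
Each riser is 4446/26 = 171 mm (≤ 174 mm).
From 2R + T = 621: T = 621 − 342 = 279 mm.
Going = (26 − 1) × 279 = 6975 mm.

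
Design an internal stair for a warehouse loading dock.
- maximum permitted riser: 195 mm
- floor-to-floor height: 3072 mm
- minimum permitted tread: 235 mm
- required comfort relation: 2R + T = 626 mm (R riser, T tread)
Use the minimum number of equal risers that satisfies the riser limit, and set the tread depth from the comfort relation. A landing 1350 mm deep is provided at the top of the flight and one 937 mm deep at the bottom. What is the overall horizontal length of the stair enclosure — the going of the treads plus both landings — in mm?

At most 195 each: 3072/195 = 15.75, giving 16 risers.
Riser R = 3072 / 16 = 192 mm, within the 195 mm limit.
Tread T = 626 − 2 × 192 = 242 mm (≥ 235 mm).
Treads = 16 − 1 = 15; going = 15 × 242 = 3630 mm.
Enclosure = 3630 + 1350 + 937 = 5917 mm.

5917 mm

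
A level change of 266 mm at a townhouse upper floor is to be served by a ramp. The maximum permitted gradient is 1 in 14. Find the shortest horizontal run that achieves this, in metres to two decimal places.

At 1:14 the run is 14 × 266 = 3724 mm.
3724 mm = 3.72 m.

3.72 m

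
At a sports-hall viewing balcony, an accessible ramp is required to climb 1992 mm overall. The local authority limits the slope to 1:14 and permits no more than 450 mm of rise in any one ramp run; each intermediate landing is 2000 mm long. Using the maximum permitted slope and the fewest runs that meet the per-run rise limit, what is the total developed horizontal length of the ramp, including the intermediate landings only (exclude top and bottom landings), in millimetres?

⌈1992/450⌉ = 5 ramp runs. That means 4 intermediate landings.
Horizontal run for 1992 mm of rise at 1:14 is 1992 × 14 = 27888 mm.
4 intermediate landings contribute 4 × 2000 = 8000 mm.
Developed length = 27888 + 8000 = 35888 mm.

35888 mm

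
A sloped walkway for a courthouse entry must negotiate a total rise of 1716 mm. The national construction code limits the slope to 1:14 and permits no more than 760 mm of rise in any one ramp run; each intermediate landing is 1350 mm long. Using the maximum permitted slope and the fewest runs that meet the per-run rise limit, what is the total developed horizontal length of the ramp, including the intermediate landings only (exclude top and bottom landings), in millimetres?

26724 mm

⌈1716/760⌉ = 3 ramp runs. That means 2 intermediate landings.
Ramp run (horizontal) at 1:14: 1716 × 14 = 24024 mm.
Intermediate landings: 2 × 1350 = 2700 mm.
Total developed length = 24024 + 2700 = 26724 mm.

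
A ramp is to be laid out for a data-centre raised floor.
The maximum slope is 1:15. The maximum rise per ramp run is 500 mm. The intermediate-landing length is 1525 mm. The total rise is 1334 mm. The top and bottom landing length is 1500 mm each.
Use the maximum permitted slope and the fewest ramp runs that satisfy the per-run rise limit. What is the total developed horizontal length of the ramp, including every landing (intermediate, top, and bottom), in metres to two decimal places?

At most 500 each: 1334/500 = 2.67, giving 3 ramp runs. That means 2 intermediate landings.
Horizontal run for 1334 mm of rise at 1:15 is 1334 × 15 = 20010 mm.
2 intermediate landings contribute 2 × 1525 = 3050 mm.
Top and bottom landings: 2 × 1500 = 3000 mm.
Total = 20010 + 3050 + 3000 = 26060 mm.
= 26.06 m.

26.06 m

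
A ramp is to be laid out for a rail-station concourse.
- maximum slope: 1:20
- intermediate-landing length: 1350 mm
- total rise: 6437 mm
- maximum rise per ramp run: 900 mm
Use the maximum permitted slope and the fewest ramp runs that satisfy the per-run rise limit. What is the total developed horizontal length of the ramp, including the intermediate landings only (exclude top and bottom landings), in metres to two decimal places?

138.19 m

At most 900 each: 6437/900 = 7.15, giving 8 ramp runs. That means 7 intermediate landings.
Ramp run (horizontal) at 1:20: 6437 × 20 = 128740 mm.
7 intermediate landings contribute 7 × 1350 = 9450 mm.
Developed length = 128740 + 9450 = 138190 mm.
= 138.19 m.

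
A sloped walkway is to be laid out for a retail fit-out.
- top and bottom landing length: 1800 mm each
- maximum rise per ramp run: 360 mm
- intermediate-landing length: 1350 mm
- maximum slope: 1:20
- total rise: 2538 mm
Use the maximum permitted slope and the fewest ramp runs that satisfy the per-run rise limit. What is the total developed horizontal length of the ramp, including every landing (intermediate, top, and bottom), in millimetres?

63810 mm

2538 / 360 = 7.05, so 8 ramp runs are needed. That means 7 intermediate landings.
Ramp run (horizontal) at 1:20: 2538 × 20 = 50760 mm.
Intermediate landings: 7 × 1350 = 9450 mm.
Top and bottom landings: 2 × 1800 = 3600 mm.
Total = 50760 + 9450 + 3600 = 63810 mm.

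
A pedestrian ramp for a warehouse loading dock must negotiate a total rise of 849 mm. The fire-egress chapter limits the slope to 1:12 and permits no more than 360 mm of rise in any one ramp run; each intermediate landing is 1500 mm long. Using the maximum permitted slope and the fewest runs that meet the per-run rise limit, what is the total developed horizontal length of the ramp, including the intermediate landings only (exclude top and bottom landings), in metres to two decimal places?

⌈849/360⌉ = 3 ramp runs. That means 2 intermediate landings.
Ramp run (horizontal) at 1:12: 849 × 12 = 10188 mm.
2 intermediate landings contribute 2 × 1500 = 3000 mm.
Total developed length = 10188 + 3000 = 13188 mm.
= 13.19 m.

13.19 m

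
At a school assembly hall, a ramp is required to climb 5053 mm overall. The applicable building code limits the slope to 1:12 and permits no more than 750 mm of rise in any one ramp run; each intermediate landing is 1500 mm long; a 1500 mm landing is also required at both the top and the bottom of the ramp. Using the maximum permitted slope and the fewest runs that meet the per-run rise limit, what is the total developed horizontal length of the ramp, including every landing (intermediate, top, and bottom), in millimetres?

72636 mm

5053 / 750 = 6.737 → round up to 7 ramp runs. That means 6 intermediate landings.
Horizontal run for 5053 mm of rise at 1:12 is 5053 × 12 = 60636 mm.
Intermediate landings: 6 × 1500 = 9000 mm.
Top and bottom landings: 2 × 1500 = 3000 mm.
Total = 60636 + 9000 + 3000 = 72636 mm.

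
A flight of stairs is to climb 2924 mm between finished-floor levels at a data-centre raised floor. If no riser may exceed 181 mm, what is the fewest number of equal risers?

⌈2924/181⌉ = 17 risers.

17 risers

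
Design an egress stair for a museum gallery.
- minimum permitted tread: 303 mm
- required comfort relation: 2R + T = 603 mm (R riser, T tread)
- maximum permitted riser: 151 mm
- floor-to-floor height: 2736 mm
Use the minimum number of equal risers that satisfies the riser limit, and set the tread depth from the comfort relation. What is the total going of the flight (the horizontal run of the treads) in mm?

2736 / 151 = 18.119 → round up to 19 risers.
Each riser is 2736/19 = 144 mm (≤ 151 mm).
From 2R + T = 603: T = 603 − 288 = 315 mm.
Going = (19 − 1) × 315 = 5670 mm.

5670 mm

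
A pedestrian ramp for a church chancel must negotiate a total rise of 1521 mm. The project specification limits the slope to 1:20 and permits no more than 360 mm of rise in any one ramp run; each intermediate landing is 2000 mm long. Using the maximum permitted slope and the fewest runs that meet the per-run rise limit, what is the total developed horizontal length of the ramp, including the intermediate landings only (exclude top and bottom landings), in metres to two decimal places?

1521 / 360 = 4.225 → round up to 5 ramp runs. That means 4 intermediate landings.
Ramp run (horizontal) at 1:20: 1521 × 20 = 30420 mm.
Intermediate landings: 4 × 2000 = 8000 mm.
Developed length = 30420 + 8000 = 38420 mm.
= 38.42 m.

38.42 m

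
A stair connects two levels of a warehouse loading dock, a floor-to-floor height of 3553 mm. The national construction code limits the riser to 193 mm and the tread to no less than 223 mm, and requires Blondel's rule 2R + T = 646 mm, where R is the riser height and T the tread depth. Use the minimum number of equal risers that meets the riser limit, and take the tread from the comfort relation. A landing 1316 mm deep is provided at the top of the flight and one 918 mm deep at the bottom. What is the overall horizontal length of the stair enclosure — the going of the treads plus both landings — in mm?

3553 / 193 = 18.41, so 19 risers are needed.
Each riser is 3553/19 = 187 mm (≤ 193 mm).
T = 646 − 2·187 = 272 mm, which satisfies the 223 mm minimum.
19 risers give 18 treads; going = 18 × 272 = 4896 mm.
Enclosure = 4896 + 1316 + 918 = 7130 mm.

7130 mm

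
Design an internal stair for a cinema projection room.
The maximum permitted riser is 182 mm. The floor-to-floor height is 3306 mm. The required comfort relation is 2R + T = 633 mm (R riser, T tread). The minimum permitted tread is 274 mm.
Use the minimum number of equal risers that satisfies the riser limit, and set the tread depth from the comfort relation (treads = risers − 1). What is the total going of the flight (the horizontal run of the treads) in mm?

5130 mm

At most 182 each: 3306/182 = 18.16, giving 19 risers.
Each riser is 3306/19 = 174 mm (≤ 182 mm).
From 2R + T = 633: T = 633 − 348 = 285 mm.
Going = (19 − 1) × 285 = 5130 mm.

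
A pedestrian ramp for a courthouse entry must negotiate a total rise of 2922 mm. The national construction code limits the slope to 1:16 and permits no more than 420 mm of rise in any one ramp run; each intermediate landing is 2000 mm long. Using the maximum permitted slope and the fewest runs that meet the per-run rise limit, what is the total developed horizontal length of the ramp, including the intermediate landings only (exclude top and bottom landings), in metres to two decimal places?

At most 420 each: 2922/420 = 6.96, giving 7 ramp runs. That means 6 intermediate landings.
Ramp run (horizontal) at 1:16: 2922 × 16 = 46752 mm.
Intermediate landings: 6 × 2000 = 12000 mm.
Developed length = 46752 + 12000 = 58752 mm.
= 58.75 m.

58.75 m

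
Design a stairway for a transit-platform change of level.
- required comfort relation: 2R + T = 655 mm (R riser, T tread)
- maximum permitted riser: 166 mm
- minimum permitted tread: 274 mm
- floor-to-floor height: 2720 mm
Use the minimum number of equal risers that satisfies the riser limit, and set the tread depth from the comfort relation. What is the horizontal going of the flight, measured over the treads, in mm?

5360 mm

⌈2720/166⌉ = 17 risers.
Each riser is 2720/17 = 160 mm (≤ 166 mm).
Tread T = 655 − 2 × 160 = 335 mm (≥ 274 mm).
Treads = 17 − 1 = 16; going = 16 × 335 = 5360 mm.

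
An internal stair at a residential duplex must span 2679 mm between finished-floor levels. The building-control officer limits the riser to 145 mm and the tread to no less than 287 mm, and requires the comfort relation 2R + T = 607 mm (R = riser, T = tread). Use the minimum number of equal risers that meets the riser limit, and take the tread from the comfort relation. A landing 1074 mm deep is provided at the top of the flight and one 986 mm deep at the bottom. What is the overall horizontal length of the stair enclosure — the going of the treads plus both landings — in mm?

⌈2679/145⌉ = 19 risers.
R = 2679 ÷ 19 = 141 mm.
T = 607 − 2·141 = 325 mm, which satisfies the 287 mm minimum.
19 risers give 18 treads; going = 18 × 325 = 5850 mm.
Add landings: 5850 + 1074 + 986 = 7910 mm.

7910 mm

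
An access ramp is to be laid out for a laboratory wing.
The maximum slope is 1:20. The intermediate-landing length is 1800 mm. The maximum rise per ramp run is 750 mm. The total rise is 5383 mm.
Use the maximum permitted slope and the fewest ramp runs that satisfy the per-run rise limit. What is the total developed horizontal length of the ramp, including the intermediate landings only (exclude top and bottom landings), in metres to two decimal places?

120.26 m

At most 750 each: 5383/750 = 7.18, giving 8 ramp runs. That means 7 intermediate landings.
Horizontal run for 5383 mm of rise at 1:20 is 5383 × 20 = 107660 mm.
Intermediate landings: 7 × 1800 = 12600 mm.
Developed length = 107660 + 12600 = 120260 mm.
= 120.26 m.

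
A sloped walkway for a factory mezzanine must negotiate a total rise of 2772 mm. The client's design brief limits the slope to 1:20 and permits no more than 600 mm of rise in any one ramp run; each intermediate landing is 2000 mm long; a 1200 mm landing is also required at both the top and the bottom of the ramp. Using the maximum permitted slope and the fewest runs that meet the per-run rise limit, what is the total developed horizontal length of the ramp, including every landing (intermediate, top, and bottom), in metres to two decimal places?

2772 / 600 = 4.620 → round up to 5 ramp runs. That means 4 intermediate landings.
Ramp run (horizontal) at 1:20: 2772 × 20 = 55440 mm.
4 intermediate landings contribute 4 × 2000 = 8000 mm.
Top and bottom landings: 2 × 1200 = 2400 mm.
Total = 55440 + 8000 + 2400 = 65840 mm.
= 65.84 m.

65.84 m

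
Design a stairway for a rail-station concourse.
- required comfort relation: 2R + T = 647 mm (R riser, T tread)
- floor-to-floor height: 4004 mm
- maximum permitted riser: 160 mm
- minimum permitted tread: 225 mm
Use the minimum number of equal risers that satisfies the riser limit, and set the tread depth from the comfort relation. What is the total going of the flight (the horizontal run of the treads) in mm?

8475 mm

4004 / 160 = 25.025 → round up to 26 risers.
Each riser is 4004/26 = 154 mm (≤ 160 mm).
Tread T = 647 − 2 × 154 = 339 mm (≥ 225 mm).
Treads = 26 − 1 = 25; going = 25 × 339 = 8475 mm.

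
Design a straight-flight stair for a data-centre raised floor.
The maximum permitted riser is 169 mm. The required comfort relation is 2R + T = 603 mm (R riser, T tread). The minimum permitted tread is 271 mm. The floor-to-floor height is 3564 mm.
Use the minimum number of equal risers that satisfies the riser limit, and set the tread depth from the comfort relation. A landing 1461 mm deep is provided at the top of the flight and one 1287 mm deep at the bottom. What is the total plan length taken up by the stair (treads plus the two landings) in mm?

8607 mm

At most 169 each: 3564/169 = 21.09, giving 22 risers.
R = 3564 ÷ 22 = 162 mm.
T = 603 − 2·162 = 279 mm, which satisfies the 271 mm minimum.
Going = (22 − 1) × 279 = 5859 mm.
Add landings: 5859 + 1461 + 1287 = 8607 mm.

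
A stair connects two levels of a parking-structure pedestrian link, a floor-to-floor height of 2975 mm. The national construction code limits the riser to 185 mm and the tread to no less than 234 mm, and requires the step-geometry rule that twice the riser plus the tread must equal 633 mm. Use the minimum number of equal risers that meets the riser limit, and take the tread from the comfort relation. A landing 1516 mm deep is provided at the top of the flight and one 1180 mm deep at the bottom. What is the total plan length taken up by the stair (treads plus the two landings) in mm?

⌈2975/185⌉ = 17 risers.
Each riser is 2975/17 = 175 mm (≤ 185 mm).
T = 633 − 2·175 = 283 mm, which satisfies the 234 mm minimum.
17 risers give 16 treads; going = 16 × 283 = 4528 mm.
Add landings: 4528 + 1516 + 1180 = 7224 mm.

7224 mm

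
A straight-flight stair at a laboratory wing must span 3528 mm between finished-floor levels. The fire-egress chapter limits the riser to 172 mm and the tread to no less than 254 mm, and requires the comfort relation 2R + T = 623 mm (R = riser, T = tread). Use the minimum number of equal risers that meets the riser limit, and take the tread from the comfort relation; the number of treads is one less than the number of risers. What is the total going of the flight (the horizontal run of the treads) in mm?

3528 / 172 = 20.512 → round up to 21 risers.
Riser R = 3528 / 21 = 168 mm, within the 172 mm limit.
T = 623 − 2·168 = 287 mm, which satisfies the 254 mm minimum.
Going = (21 − 1) × 287 = 5740 mm.

5740 mm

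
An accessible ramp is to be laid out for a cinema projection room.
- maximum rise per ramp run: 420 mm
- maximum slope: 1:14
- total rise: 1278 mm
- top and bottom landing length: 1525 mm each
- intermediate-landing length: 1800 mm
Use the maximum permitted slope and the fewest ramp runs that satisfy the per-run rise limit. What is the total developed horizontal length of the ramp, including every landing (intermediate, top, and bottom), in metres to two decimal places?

26.34 m

1278 / 420 = 3.04, so 4 ramp runs are needed. That means 3 intermediate landings.
Ramp run (horizontal) at 1:14: 1278 × 14 = 17892 mm.
Intermediate landings: 3 × 1800 = 5400 mm.
Top and bottom landings: 2 × 1525 = 3050 mm.
Total = 17892 + 5400 + 3050 = 26342 mm.
= 26.34 m.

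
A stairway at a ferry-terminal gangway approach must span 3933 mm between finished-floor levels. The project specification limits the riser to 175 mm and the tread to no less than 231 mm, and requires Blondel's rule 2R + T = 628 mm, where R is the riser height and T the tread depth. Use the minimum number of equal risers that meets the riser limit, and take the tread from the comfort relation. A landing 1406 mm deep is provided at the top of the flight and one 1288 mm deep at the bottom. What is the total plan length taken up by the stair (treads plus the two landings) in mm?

3933 / 175 = 22.47, so 23 risers are needed.
Each riser is 3933/23 = 171 mm (≤ 175 mm).
T = 628 − 2·171 = 286 mm, which satisfies the 231 mm minimum.
Going = (23 − 1) × 286 = 6292 mm.
Add landings: 6292 + 1406 + 1288 = 8986 mm.

8986 mm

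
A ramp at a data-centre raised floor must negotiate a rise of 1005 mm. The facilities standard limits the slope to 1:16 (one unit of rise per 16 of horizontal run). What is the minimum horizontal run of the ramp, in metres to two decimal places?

16.08 m

Run = rise × 16 = 1005 × 16 = 16080 mm.
16080 mm = 16.08 m.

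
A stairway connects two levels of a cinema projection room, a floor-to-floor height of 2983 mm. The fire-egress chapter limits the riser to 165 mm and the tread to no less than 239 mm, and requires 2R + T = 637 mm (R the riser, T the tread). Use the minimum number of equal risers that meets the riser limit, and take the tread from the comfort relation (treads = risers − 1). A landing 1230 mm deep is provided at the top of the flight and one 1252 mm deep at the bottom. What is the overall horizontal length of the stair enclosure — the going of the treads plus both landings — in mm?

8296 mm

At most 165 each: 2983/165 = 18.08, giving 19 risers.
R = 2983 ÷ 19 = 157 mm.
T = 637 − 2·157 = 323 mm, which satisfies the 239 mm minimum.
Going = (19 − 1) × 323 = 5814 mm.
Add landings: 5814 + 1230 + 1252 = 8296 mm.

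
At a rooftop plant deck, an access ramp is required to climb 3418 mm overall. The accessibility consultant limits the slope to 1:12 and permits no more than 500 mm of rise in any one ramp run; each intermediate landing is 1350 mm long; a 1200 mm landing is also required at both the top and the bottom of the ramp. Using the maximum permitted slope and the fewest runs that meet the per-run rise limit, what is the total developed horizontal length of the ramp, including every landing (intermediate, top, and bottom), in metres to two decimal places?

At most 500 each: 3418/500 = 6.84, giving 7 ramp runs. That means 6 intermediate landings.
Horizontal run for 3418 mm of rise at 1:12 is 3418 × 12 = 41016 mm.
6 intermediate landings contribute 6 × 1350 = 8100 mm.
Top and bottom landings: 2 × 1200 = 2400 mm.
Total = 41016 + 8100 + 2400 = 51516 mm.
= 51.52 m.

51.52 m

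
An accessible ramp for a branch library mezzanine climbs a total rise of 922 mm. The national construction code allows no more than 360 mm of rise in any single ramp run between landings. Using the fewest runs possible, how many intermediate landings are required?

2 intermediate landings

At most 360 each: 922/360 = 2.56, giving 3 ramp runs.
3 runs are separated by 2 intermediate landings.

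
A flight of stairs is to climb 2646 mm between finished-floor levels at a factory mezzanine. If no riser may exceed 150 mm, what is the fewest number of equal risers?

18 risers

At most 150 each: 2646/150 = 17.64, giving 18 risers.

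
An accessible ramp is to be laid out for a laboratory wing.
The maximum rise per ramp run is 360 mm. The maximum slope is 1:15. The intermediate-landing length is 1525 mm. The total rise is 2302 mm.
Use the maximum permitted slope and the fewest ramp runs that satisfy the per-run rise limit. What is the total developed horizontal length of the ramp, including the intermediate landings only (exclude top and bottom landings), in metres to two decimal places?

2302 / 360 = 6.394 → round up to 7 ramp runs. That means 6 intermediate landings.
Horizontal run for 2302 mm of rise at 1:15 is 2302 × 15 = 34530 mm.
6 intermediate landings contribute 6 × 1525 = 9150 mm.
Total developed length = 34530 + 9150 = 43680 mm.
= 43.68 m.

43.68 m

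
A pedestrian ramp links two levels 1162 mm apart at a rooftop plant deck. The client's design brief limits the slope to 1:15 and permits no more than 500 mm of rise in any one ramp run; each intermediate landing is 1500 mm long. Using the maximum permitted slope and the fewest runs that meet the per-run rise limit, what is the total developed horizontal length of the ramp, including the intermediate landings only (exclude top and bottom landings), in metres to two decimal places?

At most 500 each: 1162/500 = 2.32, giving 3 ramp runs. That means 2 intermediate landings.
Ramp run (horizontal) at 1:15: 1162 × 15 = 17430 mm.
2 intermediate landings contribute 2 × 1500 = 3000 mm.
Total developed length = 17430 + 3000 = 20430 mm.
= 20.43 m.

20.43 m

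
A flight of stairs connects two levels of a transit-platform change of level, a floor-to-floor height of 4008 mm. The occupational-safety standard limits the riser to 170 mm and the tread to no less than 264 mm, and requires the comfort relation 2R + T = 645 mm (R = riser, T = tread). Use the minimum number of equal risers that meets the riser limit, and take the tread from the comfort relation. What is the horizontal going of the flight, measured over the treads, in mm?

4008 / 170 = 23.58, so 24 risers are needed.
Riser R = 4008 / 24 = 167 mm, within the 170 mm limit.
Tread T = 645 − 2 × 167 = 311 mm (≥ 264 mm).
Going = (24 − 1) × 311 = 7153 mm.

7153 mm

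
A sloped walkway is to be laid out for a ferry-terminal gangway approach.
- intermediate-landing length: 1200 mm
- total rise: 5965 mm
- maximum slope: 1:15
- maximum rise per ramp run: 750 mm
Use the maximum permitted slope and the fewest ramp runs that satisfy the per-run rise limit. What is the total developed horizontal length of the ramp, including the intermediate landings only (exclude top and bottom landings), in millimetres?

97875 mm

At most 750 each: 5965/750 = 7.95, giving 8 ramp runs. That means 7 intermediate landings.
Horizontal run for 5965 mm of rise at 1:15 is 5965 × 15 = 89475 mm.
Intermediate landings: 7 × 1200 = 8400 mm.
Developed length = 89475 + 8400 = 97875 mm.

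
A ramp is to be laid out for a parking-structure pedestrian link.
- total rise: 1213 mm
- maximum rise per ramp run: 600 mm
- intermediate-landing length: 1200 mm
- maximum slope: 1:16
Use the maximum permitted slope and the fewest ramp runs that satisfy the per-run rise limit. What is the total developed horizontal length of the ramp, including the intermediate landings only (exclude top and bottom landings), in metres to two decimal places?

⌈1213/600⌉ = 3 ramp runs. That means 2 intermediate landings.
Horizontal run for 1213 mm of rise at 1:16 is 1213 × 16 = 19408 mm.
Intermediate landings: 2 × 1200 = 2400 mm.
Total developed length = 19408 + 2400 = 21808 mm.
= 21.81 m.

21.81 m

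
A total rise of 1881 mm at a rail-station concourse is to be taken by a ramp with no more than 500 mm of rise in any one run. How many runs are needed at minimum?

4 runs

At most 500 each: 1881/500 = 3.76, giving 4 ramp runs.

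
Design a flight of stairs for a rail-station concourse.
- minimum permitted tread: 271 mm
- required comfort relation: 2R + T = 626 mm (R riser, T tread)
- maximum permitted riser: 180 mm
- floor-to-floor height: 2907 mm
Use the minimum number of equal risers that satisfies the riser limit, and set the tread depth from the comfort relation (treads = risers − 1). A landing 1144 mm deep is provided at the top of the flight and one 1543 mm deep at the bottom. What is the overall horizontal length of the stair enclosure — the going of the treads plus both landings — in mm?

2907 / 180 = 16.150 → round up to 17 risers.
Each riser is 2907/17 = 171 mm (≤ 180 mm).
Tread T = 626 − 2 × 171 = 284 mm (≥ 271 mm).
Going = (17 − 1) × 284 = 4544 mm.
Enclosure = 4544 + 1144 + 1543 = 7231 mm.

7231 mm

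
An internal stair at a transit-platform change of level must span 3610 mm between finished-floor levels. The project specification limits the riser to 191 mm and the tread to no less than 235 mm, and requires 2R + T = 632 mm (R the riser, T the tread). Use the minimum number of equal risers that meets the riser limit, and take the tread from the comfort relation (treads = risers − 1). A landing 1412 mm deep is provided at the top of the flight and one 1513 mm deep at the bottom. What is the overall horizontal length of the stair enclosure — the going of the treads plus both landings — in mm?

7461 mm

⌈3610/191⌉ = 19 risers.
Riser R = 3610 / 19 = 190 mm, within the 191 mm limit.
Tread T = 632 − 2 × 190 = 252 mm (≥ 235 mm).
Going = (19 − 1) × 252 = 4536 mm.
Add landings: 4536 + 1412 + 1513 = 7461 mm.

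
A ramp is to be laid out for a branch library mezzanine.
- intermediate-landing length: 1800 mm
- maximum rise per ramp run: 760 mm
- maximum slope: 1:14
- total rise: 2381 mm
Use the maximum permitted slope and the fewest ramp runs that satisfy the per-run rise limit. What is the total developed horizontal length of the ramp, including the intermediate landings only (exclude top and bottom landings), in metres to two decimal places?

⌈2381/760⌉ = 4 ramp runs. That means 3 intermediate landings.
Ramp run (horizontal) at 1:14: 2381 × 14 = 33334 mm.
Intermediate landings: 3 × 1800 = 5400 mm.
Total developed length = 33334 + 5400 = 38734 mm.
= 38.73 m.

38.73 m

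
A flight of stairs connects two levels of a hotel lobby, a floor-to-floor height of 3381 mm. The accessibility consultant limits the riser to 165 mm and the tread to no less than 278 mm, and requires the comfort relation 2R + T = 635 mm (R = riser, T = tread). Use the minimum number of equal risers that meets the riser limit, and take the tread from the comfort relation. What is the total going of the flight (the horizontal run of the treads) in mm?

3381 / 165 = 20.49, so 21 risers are needed.
Each riser is 3381/21 = 161 mm (≤ 165 mm).
From 2R + T = 635: T = 635 − 322 = 313 mm.
Treads = 21 − 1 = 20; going = 20 × 313 = 6260 mm.

6260 mm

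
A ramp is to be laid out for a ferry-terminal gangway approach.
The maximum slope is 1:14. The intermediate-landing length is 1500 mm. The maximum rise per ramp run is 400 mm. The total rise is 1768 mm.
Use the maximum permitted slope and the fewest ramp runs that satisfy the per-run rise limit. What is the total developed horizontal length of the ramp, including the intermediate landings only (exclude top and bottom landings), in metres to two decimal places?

30.75 m

1768 / 400 = 4.420 → round up to 5 ramp runs. That means 4 intermediate landings.
Ramp run (horizontal) at 1:14: 1768 × 14 = 24752 mm.
Intermediate landings: 4 × 1500 = 6000 mm.
Developed length = 24752 + 6000 = 30752 mm.
= 30.75 m.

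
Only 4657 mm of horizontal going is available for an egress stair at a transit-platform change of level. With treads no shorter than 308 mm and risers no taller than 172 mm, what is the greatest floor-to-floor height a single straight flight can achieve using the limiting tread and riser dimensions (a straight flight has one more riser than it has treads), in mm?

2752 mm

Treads that fit: ⌊4657 / 308⌋ = 15.
Risers = treads + 1 = 16.
Maximum height = 16 × 172 = 2752 mm.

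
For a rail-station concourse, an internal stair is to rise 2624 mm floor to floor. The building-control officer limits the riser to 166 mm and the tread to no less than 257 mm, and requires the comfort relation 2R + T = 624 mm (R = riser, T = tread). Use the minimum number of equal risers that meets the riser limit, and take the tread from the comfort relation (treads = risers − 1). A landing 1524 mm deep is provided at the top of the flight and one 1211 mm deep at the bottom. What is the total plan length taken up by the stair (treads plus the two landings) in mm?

7175 mm

At most 166 each: 2624/166 = 15.81, giving 16 risers.
Riser R = 2624 / 16 = 164 mm, within the 166 mm limit.
From 2R + T = 624: T = 624 − 328 = 296 mm.
16 risers give 15 treads; going = 15 × 296 = 4440 mm.
Add landings: 4440 + 1524 + 1211 = 7175 mm.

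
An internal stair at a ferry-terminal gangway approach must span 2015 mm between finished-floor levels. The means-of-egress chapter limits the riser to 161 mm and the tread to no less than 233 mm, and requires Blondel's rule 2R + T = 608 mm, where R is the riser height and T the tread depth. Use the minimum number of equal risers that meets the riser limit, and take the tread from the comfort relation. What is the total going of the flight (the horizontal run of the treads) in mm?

3576 mm

2015 / 161 = 12.52, so 13 risers are needed.
Riser R = 2015 / 13 = 155 mm, within the 161 mm limit.
T = 608 − 2·155 = 298 mm, which satisfies the 233 mm minimum.
Treads = 13 − 1 = 12; going = 12 × 298 = 3576 mm.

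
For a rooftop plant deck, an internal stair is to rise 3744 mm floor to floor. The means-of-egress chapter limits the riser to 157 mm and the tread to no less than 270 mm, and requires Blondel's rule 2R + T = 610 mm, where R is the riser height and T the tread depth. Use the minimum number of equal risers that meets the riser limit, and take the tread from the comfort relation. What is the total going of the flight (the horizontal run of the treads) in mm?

⌈3744/157⌉ = 24 risers.
Riser R = 3744 / 24 = 156 mm, within the 157 mm limit.
T = 610 − 2·156 = 298 mm, which satisfies the 270 mm minimum.
Treads = 24 − 1 = 23; going = 23 × 298 = 6854 mm.

6854 mm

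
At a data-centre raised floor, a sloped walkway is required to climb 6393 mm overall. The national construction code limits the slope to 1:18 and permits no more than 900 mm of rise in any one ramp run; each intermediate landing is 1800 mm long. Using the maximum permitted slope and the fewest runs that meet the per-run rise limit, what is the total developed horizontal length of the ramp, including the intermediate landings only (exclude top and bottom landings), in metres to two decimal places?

⌈6393/900⌉ = 8 ramp runs. That means 7 intermediate landings.
Ramp run (horizontal) at 1:18: 6393 × 18 = 115074 mm.
7 intermediate landings contribute 7 × 1800 = 12600 mm.
Total developed length = 115074 + 12600 = 127674 mm.
= 127.67 m.

127.67 m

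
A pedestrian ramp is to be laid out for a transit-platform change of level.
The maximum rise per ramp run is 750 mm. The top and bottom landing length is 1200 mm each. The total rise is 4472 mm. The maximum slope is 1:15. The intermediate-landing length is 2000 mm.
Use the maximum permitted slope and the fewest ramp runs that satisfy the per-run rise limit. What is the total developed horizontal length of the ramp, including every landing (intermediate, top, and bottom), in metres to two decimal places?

79.48 m

At most 750 each: 4472/750 = 5.96, giving 6 ramp runs. That means 5 intermediate landings.
Ramp run (horizontal) at 1:15: 4472 × 15 = 67080 mm.
5 intermediate landings contribute 5 × 2000 = 10000 mm.
Top and bottom landings: 2 × 1200 = 2400 mm.
Total = 67080 + 10000 + 2400 = 79480 mm.
= 79.48 m.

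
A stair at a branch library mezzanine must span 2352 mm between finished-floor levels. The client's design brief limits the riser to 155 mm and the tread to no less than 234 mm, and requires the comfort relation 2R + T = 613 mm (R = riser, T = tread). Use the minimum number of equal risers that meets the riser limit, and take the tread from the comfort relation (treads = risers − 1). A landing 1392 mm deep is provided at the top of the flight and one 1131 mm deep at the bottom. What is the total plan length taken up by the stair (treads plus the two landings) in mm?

7308 mm

At most 155 each: 2352/155 = 15.17, giving 16 risers.
Each riser is 2352/16 = 147 mm (≤ 155 mm).
Tread T = 613 − 2 × 147 = 319 mm (≥ 234 mm).
Going = (16 − 1) × 319 = 4785 mm.
Enclosure = 4785 + 1392 + 1131 = 7308 mm.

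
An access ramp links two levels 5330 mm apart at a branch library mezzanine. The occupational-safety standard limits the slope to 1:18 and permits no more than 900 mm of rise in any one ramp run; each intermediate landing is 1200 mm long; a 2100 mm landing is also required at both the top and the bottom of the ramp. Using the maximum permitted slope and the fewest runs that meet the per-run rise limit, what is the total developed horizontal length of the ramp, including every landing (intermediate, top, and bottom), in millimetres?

5330 / 900 = 5.92, so 6 ramp runs are needed. That means 5 intermediate landings.
Ramp run (horizontal) at 1:18: 5330 × 18 = 95940 mm.
5 intermediate landings contribute 5 × 1200 = 6000 mm.
Top and bottom landings: 2 × 2100 = 4200 mm.
Total = 95940 + 6000 + 4200 = 106140 mm.

106140 mm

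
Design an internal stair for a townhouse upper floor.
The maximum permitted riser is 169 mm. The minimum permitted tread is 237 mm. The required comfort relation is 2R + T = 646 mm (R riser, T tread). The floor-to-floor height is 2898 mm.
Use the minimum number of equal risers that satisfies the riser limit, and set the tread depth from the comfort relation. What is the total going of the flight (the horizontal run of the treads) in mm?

2898 / 169 = 17.148 → round up to 18 risers.
R = 2898 ÷ 18 = 161 mm.
From 2R + T = 646: T = 646 − 322 = 324 mm.
Treads = 18 − 1 = 17; going = 17 × 324 = 5508 mm.

5508 mm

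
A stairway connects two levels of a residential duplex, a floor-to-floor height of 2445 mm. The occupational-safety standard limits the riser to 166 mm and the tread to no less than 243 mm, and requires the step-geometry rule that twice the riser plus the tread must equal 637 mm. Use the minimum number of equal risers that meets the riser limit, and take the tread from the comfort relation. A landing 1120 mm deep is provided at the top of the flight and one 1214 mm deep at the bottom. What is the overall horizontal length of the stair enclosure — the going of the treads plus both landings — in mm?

6688 mm

⌈2445/166⌉ = 15 risers.
R = 2445 ÷ 15 = 163 mm.
From 2R + T = 637: T = 637 − 326 = 311 mm.
Treads = 15 − 1 = 14; going = 14 × 311 = 4354 mm.
Enclosure = 4354 + 1120 + 1214 = 6688 mm.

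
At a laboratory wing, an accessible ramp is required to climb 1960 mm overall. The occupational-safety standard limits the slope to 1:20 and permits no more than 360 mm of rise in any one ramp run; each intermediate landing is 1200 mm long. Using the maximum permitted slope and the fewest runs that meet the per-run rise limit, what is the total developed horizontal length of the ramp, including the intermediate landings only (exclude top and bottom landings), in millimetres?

1960 / 360 = 5.44, so 6 ramp runs are needed. That means 5 intermediate landings.
Ramp run (horizontal) at 1:20: 1960 × 20 = 39200 mm.
5 intermediate landings contribute 5 × 1200 = 6000 mm.
Total developed length = 39200 + 6000 = 45200 mm.

45200 mm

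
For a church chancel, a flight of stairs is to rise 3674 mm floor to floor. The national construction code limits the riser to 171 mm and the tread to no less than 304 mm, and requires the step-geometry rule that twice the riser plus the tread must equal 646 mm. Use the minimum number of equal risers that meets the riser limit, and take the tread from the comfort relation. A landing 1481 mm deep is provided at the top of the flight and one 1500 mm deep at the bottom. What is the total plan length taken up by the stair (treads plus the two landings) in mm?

9533 mm

3674 / 171 = 21.485 → round up to 22 risers.
Riser R = 3674 / 22 = 167 mm, within the 171 mm limit.
From 2R + T = 646: T = 646 − 334 = 312 mm.
Treads = 22 − 1 = 21; going = 21 × 312 = 6552 mm.
Add landings: 6552 + 1481 + 1500 = 9533 mm.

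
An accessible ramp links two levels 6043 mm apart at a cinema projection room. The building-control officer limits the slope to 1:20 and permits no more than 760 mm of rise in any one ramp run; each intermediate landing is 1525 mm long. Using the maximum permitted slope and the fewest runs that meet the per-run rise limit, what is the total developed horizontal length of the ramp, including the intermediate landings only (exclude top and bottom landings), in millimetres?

131535 mm

At most 760 each: 6043/760 = 7.95, giving 8 ramp runs. That means 7 intermediate landings.
Horizontal run for 6043 mm of rise at 1:20 is 6043 × 20 = 120860 mm.
7 intermediate landings contribute 7 × 1525 = 10675 mm.
Total developed length = 120860 + 10675 = 131535 mm.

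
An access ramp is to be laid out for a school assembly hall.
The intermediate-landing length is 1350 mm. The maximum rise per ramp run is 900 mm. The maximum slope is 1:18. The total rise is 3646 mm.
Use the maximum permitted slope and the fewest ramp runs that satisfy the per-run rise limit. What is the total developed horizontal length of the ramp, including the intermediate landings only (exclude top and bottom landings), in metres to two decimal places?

At most 900 each: 3646/900 = 4.05, giving 5 ramp runs. That means 4 intermediate landings.
Horizontal run for 3646 mm of rise at 1:18 is 3646 × 18 = 65628 mm.
4 intermediate landings contribute 4 × 1350 = 5400 mm.
Total developed length = 65628 + 5400 = 71028 mm.
= 71.03 m.

71.03 m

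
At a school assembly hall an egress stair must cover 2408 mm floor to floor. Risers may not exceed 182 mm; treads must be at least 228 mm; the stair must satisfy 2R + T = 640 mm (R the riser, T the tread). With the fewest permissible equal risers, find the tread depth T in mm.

At most 182 each: 2408/182 = 13.23, giving 14 risers.
R = 2408 ÷ 14 = 172 mm.
From 2R + T = 640: T = 640 − 344 = 296 mm.

296 mm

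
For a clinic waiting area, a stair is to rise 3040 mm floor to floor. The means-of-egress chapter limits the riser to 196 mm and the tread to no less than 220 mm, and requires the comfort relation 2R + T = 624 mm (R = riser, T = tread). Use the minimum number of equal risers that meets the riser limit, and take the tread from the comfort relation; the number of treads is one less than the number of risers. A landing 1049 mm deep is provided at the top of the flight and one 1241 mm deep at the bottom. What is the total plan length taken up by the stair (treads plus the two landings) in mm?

5950 mm

At most 196 each: 3040/196 = 15.51, giving 16 risers.
R = 3040 ÷ 16 = 190 mm.
From 2R + T = 624: T = 624 − 380 = 244 mm.
Going = (16 − 1) × 244 = 3660 mm.
Enclosure = 3660 + 1049 + 1241 = 5950 mm.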